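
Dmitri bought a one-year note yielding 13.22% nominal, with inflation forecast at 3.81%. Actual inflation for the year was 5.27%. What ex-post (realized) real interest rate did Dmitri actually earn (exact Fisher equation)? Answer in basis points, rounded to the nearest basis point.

Ex-post: (1 + 0.1322)/(1 + 0.0527) − 1 = 7.5520%
So the realized real rate is 755 basis points.

755 basis points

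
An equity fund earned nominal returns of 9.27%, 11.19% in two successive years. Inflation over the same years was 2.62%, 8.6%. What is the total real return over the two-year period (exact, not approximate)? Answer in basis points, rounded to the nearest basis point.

902 basis points

Nominal growth factor = 1.0927 × 1.1119 = 1.214973
Price-level growth factor = 1.0262 × 1.0860 = 1.114453
Real growth factor = 1.214973 / 1.114453 = 1.090197
Total real return = 1.090197 − 1 → 902 basis points.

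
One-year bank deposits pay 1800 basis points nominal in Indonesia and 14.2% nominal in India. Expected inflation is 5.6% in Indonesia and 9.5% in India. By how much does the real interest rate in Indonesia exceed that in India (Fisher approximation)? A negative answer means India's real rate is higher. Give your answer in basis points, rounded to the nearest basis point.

770 basis points

Indonesia: 18% − 5.6% = 12.400%
India: 14.2% − 9.5% = 4.700%
Differential = 7.700% → 770 basis points.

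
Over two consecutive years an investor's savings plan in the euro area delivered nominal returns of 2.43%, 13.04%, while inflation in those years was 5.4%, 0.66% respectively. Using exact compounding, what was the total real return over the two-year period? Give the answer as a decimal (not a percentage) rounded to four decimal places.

Compound the nominal returns: 1.0243 × 1.1304 = 1.157869.
Compound inflation: 1.0540 × 1.0066 = 1.060956.
Deflate: 1.157869 / 1.060956 = 1.091344.
Total real return = 1.091344 − 1 → 0.0913.

0.0913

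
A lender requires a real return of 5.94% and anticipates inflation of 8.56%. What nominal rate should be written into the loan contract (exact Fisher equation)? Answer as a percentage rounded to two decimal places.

15.01%

(1 + i) = (1 + r)(1 + π) = 1.05940 × 1.08560 = 1.15008464
i = 1.15008464 − 1, so the required nominal rate is 15.01%.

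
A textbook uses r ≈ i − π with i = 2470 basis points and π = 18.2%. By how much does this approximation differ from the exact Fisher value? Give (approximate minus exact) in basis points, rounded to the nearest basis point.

Approximate: r ≈ 24.700% − 18.200% = 6.5000%
Exact: (1 + 0.2470)/(1 + 0.1820) − 1 = 5.4992%
Error = 6.5000% − 5.4992% = 1.0008% → 100 basis points.

100 basis points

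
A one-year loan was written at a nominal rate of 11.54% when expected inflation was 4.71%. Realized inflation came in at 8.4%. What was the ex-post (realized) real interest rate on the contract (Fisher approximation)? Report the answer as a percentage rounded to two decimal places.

3.14%

Ex-post: 11.54% − 8.4% = 3.140%
So the realized real rate is 3.14%.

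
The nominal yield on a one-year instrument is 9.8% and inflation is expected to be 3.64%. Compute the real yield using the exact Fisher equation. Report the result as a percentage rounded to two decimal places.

5.94%

By the Fisher equation, 1 + r = (1 + i)/(1 + π).
1 + r = 1.09800 / 1.03640 = 1.059437
r = 1.059437 − 1 = 5.9437%, i.e. 5.94%.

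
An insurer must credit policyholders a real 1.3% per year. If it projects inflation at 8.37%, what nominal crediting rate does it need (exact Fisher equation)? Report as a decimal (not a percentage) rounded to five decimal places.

0.09779

(1 + i) = (1 + r)(1 + π) = 1.01300 × 1.08370 = 1.0977881
i = 1.0977881 − 1, so the required nominal rate is 0.09779.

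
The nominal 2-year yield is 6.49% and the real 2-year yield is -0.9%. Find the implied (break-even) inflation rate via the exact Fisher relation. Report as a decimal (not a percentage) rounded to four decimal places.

0.0746

(1 + π) = (1 + i)/(1 + r) = 1.06490 / 0.99100 = 1.074571
Break-even inflation = 1.074571 − 1 → 0.0746.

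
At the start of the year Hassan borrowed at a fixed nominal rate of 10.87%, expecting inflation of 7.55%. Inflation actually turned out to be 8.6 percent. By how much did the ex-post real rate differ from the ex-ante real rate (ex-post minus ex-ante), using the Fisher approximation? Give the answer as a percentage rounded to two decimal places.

Ex-ante: 10.87% − 7.55% = 3.320%
Ex-post: 10.87% − 8.6% = 2.270%
Difference (ex-post − ex-ante) = -1.0500% → -1.05%.

-1.05%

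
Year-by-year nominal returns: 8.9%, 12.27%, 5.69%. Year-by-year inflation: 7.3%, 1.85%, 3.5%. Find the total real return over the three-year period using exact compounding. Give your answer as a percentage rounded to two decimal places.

Compound the nominal returns: 1.0890 × 1.1227 × 1.0569 = 1.292187.
Compound inflation: 1.0730 × 1.0185 × 1.0350 = 1.131100.
Deflate: 1.292187 / 1.131100 = 1.142416.
Total real return = 1.142416 − 1 → 14.24%.

14.24%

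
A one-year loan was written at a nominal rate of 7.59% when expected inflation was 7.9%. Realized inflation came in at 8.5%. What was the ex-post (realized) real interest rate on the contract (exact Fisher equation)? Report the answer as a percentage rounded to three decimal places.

Ex-post: (1 + 0.0759)/(1 + 0.0850) − 1 = -0.8387%
So the realized real rate is -0.839%.

-0.839%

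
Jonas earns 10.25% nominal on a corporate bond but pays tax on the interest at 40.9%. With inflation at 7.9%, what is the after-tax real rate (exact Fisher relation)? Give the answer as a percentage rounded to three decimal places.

After-tax nominal return = 10.25% × (1 − 0.409) = 6.05775%.
1 + r = 1.0605775 / 1.07900 = 0.982926
After-tax real rate = 0.982926 − 1 → -1.707%.

-1.707%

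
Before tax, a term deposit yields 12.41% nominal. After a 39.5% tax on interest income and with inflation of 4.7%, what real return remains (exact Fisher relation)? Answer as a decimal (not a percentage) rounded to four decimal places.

0.0268

After-tax nominal return = 12.41% × (1 − 0.395) = 7.50805%.
1 + r = 1.0750805 / 1.04700 = 1.026820
After-tax real rate = 1.026820 − 1 → 0.0268.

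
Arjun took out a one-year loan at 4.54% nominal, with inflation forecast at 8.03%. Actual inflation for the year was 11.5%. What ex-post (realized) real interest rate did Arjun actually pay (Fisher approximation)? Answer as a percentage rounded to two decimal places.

Ex-post: 4.54% − 11.5% = -6.960%
So the realized real rate is -6.96%.

-6.96%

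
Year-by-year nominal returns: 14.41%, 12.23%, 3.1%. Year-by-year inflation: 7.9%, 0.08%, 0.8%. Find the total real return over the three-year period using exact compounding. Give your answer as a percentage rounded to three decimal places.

21.619%

Compound the nominal returns: 1.1441 × 1.1223 × 1.0310 = 1.323828.
Compound inflation: 1.0790 × 1.0008 × 1.0080 = 1.088502.
Deflate: 1.323828 / 1.088502 = 1.216193.
Total real return = 1.216193 − 1 → 21.619%.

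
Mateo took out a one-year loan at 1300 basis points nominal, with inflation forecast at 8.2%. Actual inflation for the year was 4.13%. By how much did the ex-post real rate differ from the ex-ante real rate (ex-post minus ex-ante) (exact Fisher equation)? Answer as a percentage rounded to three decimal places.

4.082%

Ex-ante: (1 + 0.1300)/(1 + 0.0820) − 1 = 4.4362%
Ex-post: (1 + 0.1300)/(1 + 0.0413) − 1 = 8.5182%
Difference (ex-post − ex-ante) = 4.0820% → 4.082%.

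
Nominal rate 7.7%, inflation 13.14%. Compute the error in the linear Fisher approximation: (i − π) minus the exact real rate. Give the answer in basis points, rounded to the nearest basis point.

Approximate: r ≈ 7.700% − 13.140% = -5.4400%
Exact: (1 + 0.0770)/(1 + 0.1314) − 1 = -4.8082%
Error = -5.4400% − (-4.8082%) = -0.6318% → -63 basis points.

-63 basis points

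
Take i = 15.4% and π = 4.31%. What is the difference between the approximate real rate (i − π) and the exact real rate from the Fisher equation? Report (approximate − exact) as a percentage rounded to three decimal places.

0.458%

Approximate: r ≈ 15.400% − 4.310% = 11.0900%
Exact: (1 + 0.1540)/(1 + 0.0431) − 1 = 10.6318%
Error = 11.0900% − 10.6318% = 0.4582% → 0.458%.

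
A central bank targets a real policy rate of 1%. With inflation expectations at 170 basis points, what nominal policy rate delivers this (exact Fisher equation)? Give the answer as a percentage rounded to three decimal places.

2.717%

(1 + i) = (1 + r)(1 + π) = 1.01000 × 1.01700 = 1.02717
i = 1.02717 − 1, so the required nominal rate is 2.717%.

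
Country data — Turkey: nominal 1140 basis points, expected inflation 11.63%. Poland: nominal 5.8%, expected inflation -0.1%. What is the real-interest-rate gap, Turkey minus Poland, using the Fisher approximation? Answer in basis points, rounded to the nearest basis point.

-613 basis points

Turkey: 11.4% − 11.63% = -0.230%
Poland: 5.8% − (-0.1%) = 5.900%
Differential = -6.130% → -613 basis points.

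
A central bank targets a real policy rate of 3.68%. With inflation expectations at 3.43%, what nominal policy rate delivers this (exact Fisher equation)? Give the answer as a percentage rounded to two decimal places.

7.24%

(1 + i) = (1 + r)(1 + π) = 1.03680 × 1.03430 = 1.07236224
i = 1.07236224 − 1, so the required nominal rate is 7.24%.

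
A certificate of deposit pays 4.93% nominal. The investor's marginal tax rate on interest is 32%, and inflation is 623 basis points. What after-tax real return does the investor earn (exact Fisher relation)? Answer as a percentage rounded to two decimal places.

-2.71%

After-tax nominal return = 4.93% × (1 − 0.32) = 3.3524%.
1 + r = 1.033524 / 1.06230 = 0.972912
After-tax real rate = 0.972912 − 1 → -2.71%.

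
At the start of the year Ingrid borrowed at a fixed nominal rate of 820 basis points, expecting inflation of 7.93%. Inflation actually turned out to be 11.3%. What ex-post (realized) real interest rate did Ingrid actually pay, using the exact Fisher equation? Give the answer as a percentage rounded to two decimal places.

-2.79%

Ex-post: (1 + 0.0820)/(1 + 0.1130) − 1 = -2.7853%
So the realized real rate is -2.79%.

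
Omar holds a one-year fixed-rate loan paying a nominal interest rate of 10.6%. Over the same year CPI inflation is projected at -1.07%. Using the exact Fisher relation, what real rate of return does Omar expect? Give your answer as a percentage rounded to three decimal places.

11.796%

1 + r = 1.10600 / 0.98930 = 1.117962
r = 1.117962 − 1 = 11.7962%, i.e. 11.796%.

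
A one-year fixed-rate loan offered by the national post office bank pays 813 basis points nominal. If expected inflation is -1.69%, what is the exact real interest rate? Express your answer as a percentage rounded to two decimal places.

1 + r = 1.08130 / 0.98310 = 1.099888
r = 1.099888 − 1 = 9.9888%, i.e. 9.99%.

9.99%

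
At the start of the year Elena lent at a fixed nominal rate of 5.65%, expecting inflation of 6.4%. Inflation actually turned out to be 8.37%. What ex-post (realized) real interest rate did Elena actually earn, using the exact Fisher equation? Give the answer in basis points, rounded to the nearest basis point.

Ex-post: (1 + 0.0565)/(1 + 0.0837) − 1 = -2.5099%
So the realized real rate is -251 basis points.

-251 basis points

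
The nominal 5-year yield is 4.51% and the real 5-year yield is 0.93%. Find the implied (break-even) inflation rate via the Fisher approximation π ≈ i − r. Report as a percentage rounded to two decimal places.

3.58%

π ≈ i − r = 4.51% − 0.93% → 3.58%.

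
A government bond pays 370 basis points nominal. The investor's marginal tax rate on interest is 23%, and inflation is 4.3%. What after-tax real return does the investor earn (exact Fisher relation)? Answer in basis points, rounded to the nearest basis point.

After-tax nominal return = 3.7% × (1 − 0.23) = 2.8490%.
1 + r = 1.02849 / 1.04300 = 0.986088
After-tax real rate = 0.986088 − 1 → -139 basis points.

-139 basis points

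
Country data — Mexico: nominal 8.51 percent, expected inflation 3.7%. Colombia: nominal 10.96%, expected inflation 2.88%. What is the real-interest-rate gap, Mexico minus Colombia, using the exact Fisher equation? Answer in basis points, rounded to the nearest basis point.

Mexico: (1 + 0.0851)/(1 + 0.0370) − 1 = 4.6384%
Colombia: (1 + 0.1096)/(1 + 0.0288) − 1 = 7.8538%
Differential = 4.6384% − 7.8538% = -3.2154% → -322 basis points.

-322 basis points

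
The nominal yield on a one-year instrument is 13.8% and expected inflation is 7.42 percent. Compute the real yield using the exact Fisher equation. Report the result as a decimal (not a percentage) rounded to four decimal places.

By the Fisher identity, 1 + r = (1 + i)/(1 + π).
1 + r = 1.13800 / 1.07420 = 1.059393
r = 1.059393 − 1 = 5.9393%, i.e. 0.0594.

0.0594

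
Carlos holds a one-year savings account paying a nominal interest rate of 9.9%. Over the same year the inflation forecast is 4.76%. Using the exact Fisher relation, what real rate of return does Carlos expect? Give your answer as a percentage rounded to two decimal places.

By the Fisher relation, 1 + r = (1 + i)/(1 + π).
1 + r = 1.09900 / 1.04760 = 1.049065
r = 1.049065 − 1 = 4.9065%, i.e. 4.91%.

4.91%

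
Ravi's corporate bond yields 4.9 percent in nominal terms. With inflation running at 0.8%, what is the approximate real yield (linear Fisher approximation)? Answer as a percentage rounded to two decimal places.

r ≈ i − π = 4.9% − 0.8% = 4.10%.

4.10%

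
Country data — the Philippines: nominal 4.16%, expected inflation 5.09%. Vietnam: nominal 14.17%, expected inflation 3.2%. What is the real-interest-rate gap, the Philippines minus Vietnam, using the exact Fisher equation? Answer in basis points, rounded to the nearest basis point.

-1151 basis points

The Philippines: (1 + 0.0416)/(1 + 0.0509) − 1 = -0.8850%
Vietnam: (1 + 0.1417)/(1 + 0.0320) − 1 = 10.6298%
Differential = -0.8850% − 10.6298% = -11.5148% → -1151 basis points.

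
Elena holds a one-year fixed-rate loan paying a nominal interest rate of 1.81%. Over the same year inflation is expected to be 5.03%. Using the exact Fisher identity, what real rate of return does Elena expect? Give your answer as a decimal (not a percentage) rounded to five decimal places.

-0.03066

By the Fisher identity, 1 + r = (1 + i)/(1 + π).
1 + r = 1.01810 / 1.05030 = 0.969342
r = 0.969342 − 1 = -3.0658%, i.e. -0.03066.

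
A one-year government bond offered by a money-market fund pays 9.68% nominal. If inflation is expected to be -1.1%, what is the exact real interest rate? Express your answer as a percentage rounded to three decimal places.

10.900%

By the Fisher relation, 1 + r = (1 + i)/(1 + π).
1 + r = 1.09680 / 0.98900 = 1.108999
r = 1.108999 − 1 = 10.8999%, i.e. 10.900%.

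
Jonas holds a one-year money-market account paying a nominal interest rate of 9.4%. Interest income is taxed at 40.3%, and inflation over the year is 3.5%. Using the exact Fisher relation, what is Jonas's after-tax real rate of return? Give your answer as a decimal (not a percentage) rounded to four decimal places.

0.0204

After-tax nominal return = 9.4% × (1 − 0.403) = 5.6118%.
1 + r = 1.056118 / 1.03500 = 1.020404
After-tax real rate = 1.020404 − 1 → 0.0204.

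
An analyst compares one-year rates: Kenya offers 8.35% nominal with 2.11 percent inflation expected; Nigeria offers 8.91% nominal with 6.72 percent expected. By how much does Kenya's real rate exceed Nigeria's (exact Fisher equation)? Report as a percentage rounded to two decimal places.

4.06%

Kenya: (1 + 0.0835)/(1 + 0.0211) − 1 = 6.1111%
Nigeria: (1 + 0.0891)/(1 + 0.0672) − 1 = 2.0521%
Differential = 6.1111% − 2.0521% = 4.0590% → 4.06%.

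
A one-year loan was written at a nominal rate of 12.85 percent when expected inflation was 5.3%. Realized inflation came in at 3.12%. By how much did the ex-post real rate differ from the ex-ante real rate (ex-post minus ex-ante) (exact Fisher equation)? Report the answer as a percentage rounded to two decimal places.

Ex-ante: (1 + 0.1285)/(1 + 0.0530) − 1 = 7.1700%
Ex-post: (1 + 0.1285)/(1 + 0.0312) − 1 = 9.4356%
Difference (ex-post − ex-ante) = 2.2656% → 2.27%.

2.27%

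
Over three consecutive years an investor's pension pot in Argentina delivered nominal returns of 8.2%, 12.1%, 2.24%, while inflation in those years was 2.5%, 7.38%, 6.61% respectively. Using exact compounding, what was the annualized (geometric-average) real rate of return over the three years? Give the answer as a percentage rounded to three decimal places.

Compound the nominal returns: 1.0820 × 1.1210 × 1.0224 = 1.24009145.
Compound inflation: 1.0250 × 1.0738 × 1.0661 = 1.17339763.
Deflate: 1.24009145 / 1.17339763 = 1.05683821.
Annualized real rate = 1.05683821^(1/3) − 1 = 1.8598% → 1.860%.

1.860%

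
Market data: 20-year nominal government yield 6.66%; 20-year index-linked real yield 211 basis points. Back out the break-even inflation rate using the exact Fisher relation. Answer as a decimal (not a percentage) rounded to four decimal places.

0.0446

(1 + π) = (1 + i)/(1 + r) = 1.06660 / 1.02110 = 1.044560
Break-even inflation = 1.044560 − 1 → 0.0446.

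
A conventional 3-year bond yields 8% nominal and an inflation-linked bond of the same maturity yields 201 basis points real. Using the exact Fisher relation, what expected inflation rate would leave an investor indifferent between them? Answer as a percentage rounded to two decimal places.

(1 + π) = (1 + i)/(1 + r) = 1.08000 / 1.02010 = 1.058720
Break-even inflation = 1.058720 − 1 → 5.87%.

5.87%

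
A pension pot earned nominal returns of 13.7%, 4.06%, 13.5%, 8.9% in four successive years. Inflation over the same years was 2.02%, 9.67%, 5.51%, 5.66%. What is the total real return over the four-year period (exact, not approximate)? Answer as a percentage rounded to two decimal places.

17.24%

Nominal growth factor = 1.1370 × 1.0406 × 1.1350 × 1.0890 = 1.462406
Price-level growth factor = 1.0202 × 1.0967 × 1.0551 × 1.0566 = 1.247319
Real growth factor = 1.462406 / 1.247319 = 1.172440
Total real return = 1.172440 − 1 → 17.24%.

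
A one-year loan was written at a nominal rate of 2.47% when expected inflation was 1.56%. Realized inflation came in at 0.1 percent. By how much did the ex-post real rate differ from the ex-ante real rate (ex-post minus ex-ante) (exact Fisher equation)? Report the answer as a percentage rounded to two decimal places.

Ex-ante: (1 + 0.0247)/(1 + 0.0156) − 1 = 0.8960%
Ex-post: (1 + 0.0247)/(1 + 0.0010) − 1 = 2.3676%
Difference (ex-post − ex-ante) = 1.4716% → 1.47%.

1.47%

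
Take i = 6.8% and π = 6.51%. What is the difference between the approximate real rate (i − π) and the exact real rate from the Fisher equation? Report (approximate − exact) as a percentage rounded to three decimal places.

0.018%

Approximate: r ≈ 6.800% − 6.510% = 0.2900%
Exact: (1 + 0.0680)/(1 + 0.0651) − 1 = 0.2723%
Error = 0.2900% − 0.2723% = 0.0177% → 0.018%.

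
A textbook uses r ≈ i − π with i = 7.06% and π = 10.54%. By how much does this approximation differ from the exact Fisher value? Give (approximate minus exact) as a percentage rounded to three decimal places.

Approximate: r ≈ 7.060% − 10.540% = -3.4800%
Exact: (1 + 0.0706)/(1 + 0.1054) − 1 = -3.1482%
Error = -3.4800% − (-3.1482%) = -0.3318% → -0.332%.

-0.332%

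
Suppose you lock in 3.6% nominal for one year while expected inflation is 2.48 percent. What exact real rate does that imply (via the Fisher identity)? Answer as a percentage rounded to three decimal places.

By the Fisher identity, 1 + r = (1 + i)/(1 + π).
1 + r = 1.03600 / 1.02480 = 1.010929
r = 1.010929 − 1 = 1.0929%, i.e. 1.093%.

1.093%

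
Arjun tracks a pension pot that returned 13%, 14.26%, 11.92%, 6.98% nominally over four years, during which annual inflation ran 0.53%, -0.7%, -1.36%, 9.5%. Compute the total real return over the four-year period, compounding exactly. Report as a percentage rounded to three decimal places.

Nominal growth factor = 1.1300 × 1.1426 × 1.1192 × 1.0698 = 1.545906
Price-level growth factor = 1.0053 × 0.9930 × 0.9864 × 1.0950 = 1.078232
Real growth factor = 1.545906 / 1.078232 = 1.433741
Total real return = 1.433741 − 1 → 43.374%.

43.374%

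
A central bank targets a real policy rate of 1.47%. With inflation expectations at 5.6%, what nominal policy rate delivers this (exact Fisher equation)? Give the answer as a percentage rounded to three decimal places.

(1 + i) = (1 + r)(1 + π) = 1.01470 × 1.05600 = 1.0715232
i = 1.0715232 − 1, so the required nominal rate is 7.152%.

7.152%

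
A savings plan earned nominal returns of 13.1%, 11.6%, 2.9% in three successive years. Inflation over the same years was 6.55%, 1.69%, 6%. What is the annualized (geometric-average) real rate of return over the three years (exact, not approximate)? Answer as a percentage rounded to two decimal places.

4.18%

Nominal growth factor = 1.1310 × 1.1160 × 1.0290 = 1.29879968
Price-level growth factor = 1.0655 × 1.0169 × 1.0600 = 1.14851737
Real growth factor = 1.29879968 / 1.14851737 = 1.13084897
Annualized real rate = 1.13084897^(1/3) − 1 = 4.1841% → 4.18%.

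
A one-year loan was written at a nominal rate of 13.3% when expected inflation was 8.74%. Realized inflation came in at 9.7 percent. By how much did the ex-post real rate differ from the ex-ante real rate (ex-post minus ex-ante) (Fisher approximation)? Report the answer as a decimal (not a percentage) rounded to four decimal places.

-0.0096

Ex-ante: 13.3% − 8.74% = 4.560%
Ex-post: 13.3% − 9.7% = 3.600%
Difference (ex-post − ex-ante) = -0.9600% → -0.0096.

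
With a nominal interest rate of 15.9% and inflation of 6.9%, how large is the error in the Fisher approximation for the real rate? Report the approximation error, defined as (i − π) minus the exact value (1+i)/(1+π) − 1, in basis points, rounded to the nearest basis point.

58 basis points

Approximate: r ≈ 15.900% − 6.900% = 9.0000%
Exact: (1 + 0.1590)/(1 + 0.0690) − 1 = 8.4191%
Error = 9.0000% − 8.4191% = 0.5809% → 58 basis points.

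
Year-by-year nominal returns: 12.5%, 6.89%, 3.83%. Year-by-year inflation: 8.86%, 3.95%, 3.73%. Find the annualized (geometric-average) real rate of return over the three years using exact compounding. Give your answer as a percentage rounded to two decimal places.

Nominal growth factor = 1.1250 × 1.0689 × 1.0383 = 1.24856873
Price-level growth factor = 1.0886 × 1.0395 × 1.0373 = 1.17380837
Real growth factor = 1.24856873 / 1.17380837 = 1.06369043
Annualized real rate = 1.06369043^(1/3) − 1 = 2.0795% → 2.08%.

2.08%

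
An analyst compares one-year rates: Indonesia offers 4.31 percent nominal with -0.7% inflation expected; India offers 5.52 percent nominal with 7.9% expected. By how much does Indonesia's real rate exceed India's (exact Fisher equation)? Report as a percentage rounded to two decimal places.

7.25%

Indonesia: (1 + 0.0431)/(1 − 0.0070) − 1 = 5.0453%
India: (1 + 0.0552)/(1 + 0.0790) − 1 = -2.2057%
Differential = 5.0453% − (-2.2057%) = 7.2511% → 7.25%.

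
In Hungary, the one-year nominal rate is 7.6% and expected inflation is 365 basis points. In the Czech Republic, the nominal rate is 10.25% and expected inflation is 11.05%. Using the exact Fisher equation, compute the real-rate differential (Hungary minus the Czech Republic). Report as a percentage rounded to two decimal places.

Hungary: (1 + 0.0760)/(1 + 0.0365) − 1 = 3.8109%
The Czech Republic: (1 + 0.1025)/(1 + 0.1105) − 1 = -0.7204%
Differential = 3.8109% − (-0.7204%) = 4.5313% → 4.53%.

4.53%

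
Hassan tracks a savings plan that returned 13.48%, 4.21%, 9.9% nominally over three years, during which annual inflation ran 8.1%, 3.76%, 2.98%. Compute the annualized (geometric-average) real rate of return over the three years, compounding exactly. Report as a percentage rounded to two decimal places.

4.01%

Compound the nominal returns: 1.1348 × 1.0421 × 1.0990 = 1.29965001.
Compound inflation: 1.0810 × 1.0376 × 1.0298 = 1.15507064.
Deflate: 1.29965001 / 1.15507064 = 1.12516929.
Annualized real rate = 1.12516929^(1/3) − 1 = 4.0094% → 4.01%.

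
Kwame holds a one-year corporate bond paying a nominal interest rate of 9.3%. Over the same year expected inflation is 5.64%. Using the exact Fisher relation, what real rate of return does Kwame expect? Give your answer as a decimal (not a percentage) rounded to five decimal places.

0.03465

1 + r = 1.09300 / 1.05640 = 1.034646
r = 1.034646 − 1 = 3.4646%, i.e. 0.03465.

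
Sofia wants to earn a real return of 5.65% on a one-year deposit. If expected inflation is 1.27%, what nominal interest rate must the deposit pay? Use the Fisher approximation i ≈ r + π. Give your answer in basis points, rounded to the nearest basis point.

i ≈ r + π = 5.65% + 1.27% = 692 basis points.

692 basis points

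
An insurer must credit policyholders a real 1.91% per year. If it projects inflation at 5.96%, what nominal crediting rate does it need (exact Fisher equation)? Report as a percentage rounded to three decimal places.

7.984%

(1 + i) = (1 + r)(1 + π) = 1.01910 × 1.05960 = 1.07983836
i = 1.07983836 − 1, so the required nominal rate is 7.984%.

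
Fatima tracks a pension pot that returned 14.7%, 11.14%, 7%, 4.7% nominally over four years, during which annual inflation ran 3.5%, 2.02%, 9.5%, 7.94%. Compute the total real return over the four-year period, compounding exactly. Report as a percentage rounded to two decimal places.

Compound the nominal returns: 1.1470 × 1.1114 × 1.0700 × 1.0470 = 1.428119.
Compound inflation: 1.0350 × 1.0202 × 1.0950 × 1.0794 = 1.248022.
Deflate: 1.428119 / 1.248022 = 1.144306.
Total real return = 1.144306 − 1 → 14.43%.

14.43%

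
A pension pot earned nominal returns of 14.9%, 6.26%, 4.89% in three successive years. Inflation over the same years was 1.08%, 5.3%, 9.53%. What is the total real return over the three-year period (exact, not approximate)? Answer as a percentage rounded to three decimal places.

Nominal growth factor = 1.1490 × 1.0626 × 1.0489 = 1.280631
Price-level growth factor = 1.0108 × 1.0530 × 1.0953 = 1.165807
Real growth factor = 1.280631 / 1.165807 = 1.098493
Total real return = 1.098493 − 1 → 9.849%.

9.849%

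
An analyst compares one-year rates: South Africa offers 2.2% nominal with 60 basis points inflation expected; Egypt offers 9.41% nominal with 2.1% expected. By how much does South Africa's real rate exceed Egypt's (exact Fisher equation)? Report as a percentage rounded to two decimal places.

South Africa: (1 + 0.0220)/(1 + 0.0060) − 1 = 1.5905%
Egypt: (1 + 0.0941)/(1 + 0.0210) − 1 = 7.1596%
Differential = 1.5905% − 7.1596% = -5.5692% → -5.57%.

-5.57%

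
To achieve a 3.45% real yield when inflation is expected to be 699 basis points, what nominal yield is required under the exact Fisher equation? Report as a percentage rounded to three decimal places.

(1 + i) = (1 + r)(1 + π) = 1.03450 × 1.06990 = 1.10681155
i = 1.10681155 − 1, so the required nominal rate is 10.681%.

10.681%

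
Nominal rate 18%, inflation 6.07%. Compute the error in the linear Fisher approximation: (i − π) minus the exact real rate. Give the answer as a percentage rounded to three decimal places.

0.683%

Approximate: r ≈ 18.000% − 6.070% = 11.9300%
Exact: (1 + 0.1800)/(1 + 0.0607) − 1 = 11.2473%
Error = 11.9300% − 11.2473% = 0.6827% → 0.683%.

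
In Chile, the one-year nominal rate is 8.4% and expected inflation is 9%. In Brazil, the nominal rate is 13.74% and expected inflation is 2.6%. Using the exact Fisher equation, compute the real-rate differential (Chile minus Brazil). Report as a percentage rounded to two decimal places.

-11.41%

Chile: (1 + 0.0840)/(1 + 0.0900) − 1 = -0.5505%
Brazil: (1 + 0.1374)/(1 + 0.0260) − 1 = 10.8577%
Differential = -0.5505% − 10.8577% = -11.4082% → -11.41%.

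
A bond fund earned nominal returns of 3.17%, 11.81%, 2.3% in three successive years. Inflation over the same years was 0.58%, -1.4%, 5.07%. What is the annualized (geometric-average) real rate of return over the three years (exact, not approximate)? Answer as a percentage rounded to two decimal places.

4.24%

Compound the nominal returns: 1.0317 × 1.1181 × 1.0230 = 1.18007528.
Compound inflation: 1.0058 × 0.9860 × 1.0507 = 1.04199894.
Deflate: 1.18007528 / 1.04199894 = 1.13251101.
Annualized real rate = 1.13251101^(1/3) − 1 = 4.2351% → 4.24%.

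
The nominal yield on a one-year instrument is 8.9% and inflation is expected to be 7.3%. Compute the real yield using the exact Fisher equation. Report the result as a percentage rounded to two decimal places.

1 + r = 1.08900 / 1.07300 = 1.014911
r = 1.014911 − 1 = 1.4911%, i.e. 1.49%.

1.49%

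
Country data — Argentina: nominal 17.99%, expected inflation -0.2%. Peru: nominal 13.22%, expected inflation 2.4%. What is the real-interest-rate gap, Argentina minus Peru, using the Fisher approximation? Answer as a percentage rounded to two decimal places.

7.37%

Argentina: 17.99% − (-0.2%) = 18.190%
Peru: 13.22% − 2.4% = 10.820%
Differential = 7.370% → 7.37%.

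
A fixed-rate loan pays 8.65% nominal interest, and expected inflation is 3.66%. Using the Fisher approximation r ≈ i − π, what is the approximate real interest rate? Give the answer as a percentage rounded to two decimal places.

r ≈ i − π = 8.65% − 3.66% = 4.99%.

4.99%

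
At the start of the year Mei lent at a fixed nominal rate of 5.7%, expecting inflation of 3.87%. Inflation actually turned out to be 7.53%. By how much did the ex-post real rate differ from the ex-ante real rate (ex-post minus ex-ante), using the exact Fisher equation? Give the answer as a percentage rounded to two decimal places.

-3.46%

Ex-ante: (1 + 0.0570)/(1 + 0.0387) − 1 = 1.7618%
Ex-post: (1 + 0.0570)/(1 + 0.0753) − 1 = -1.7019%
Difference (ex-post − ex-ante) = -3.4637% → -3.46%.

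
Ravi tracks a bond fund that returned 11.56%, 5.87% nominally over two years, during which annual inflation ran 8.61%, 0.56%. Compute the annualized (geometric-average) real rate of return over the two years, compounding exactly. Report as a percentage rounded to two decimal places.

3.99%

Nominal growth factor = 1.1156 × 1.0587 = 1.18108572
Price-level growth factor = 1.0861 × 1.0056 = 1.09218216
Real growth factor = 1.18108572 / 1.09218216 = 1.08139994
Annualized real rate = 1.08139994^(1/2) − 1 = 3.9904% → 3.99%.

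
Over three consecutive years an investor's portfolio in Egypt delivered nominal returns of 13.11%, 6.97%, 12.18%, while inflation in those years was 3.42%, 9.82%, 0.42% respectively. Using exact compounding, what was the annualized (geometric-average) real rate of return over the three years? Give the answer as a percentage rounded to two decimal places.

Compound the nominal returns: 1.1311 × 1.0697 × 1.1218 = 1.35730808.
Compound inflation: 1.0342 × 1.0982 × 1.0042 = 1.14052863.
Deflate: 1.35730808 / 1.14052863 = 1.19006928.
Annualized real rate = 1.19006928^(1/3) − 1 = 5.9719% → 5.97%.

5.97%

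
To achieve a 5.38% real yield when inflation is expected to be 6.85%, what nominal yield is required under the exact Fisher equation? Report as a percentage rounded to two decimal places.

12.60%

(1 + i) = (1 + r)(1 + π) = 1.05380 × 1.06850 = 1.1259853
i = 1.1259853 − 1, so the required nominal rate is 12.60%.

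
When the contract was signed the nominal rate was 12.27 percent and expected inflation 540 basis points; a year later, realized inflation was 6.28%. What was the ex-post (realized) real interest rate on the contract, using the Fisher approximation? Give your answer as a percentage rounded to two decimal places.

5.99%

Ex-post: 12.27% − 6.28% = 5.990%
So the realized real rate is 5.99%.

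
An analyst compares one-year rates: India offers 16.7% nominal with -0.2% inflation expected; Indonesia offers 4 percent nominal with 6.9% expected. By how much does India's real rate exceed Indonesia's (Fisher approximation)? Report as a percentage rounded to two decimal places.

19.80%

India: 16.7% − (-0.2%) = 16.900%
Indonesia: 4% − 6.9% = -2.900%
Differential = 19.800% → 19.80%.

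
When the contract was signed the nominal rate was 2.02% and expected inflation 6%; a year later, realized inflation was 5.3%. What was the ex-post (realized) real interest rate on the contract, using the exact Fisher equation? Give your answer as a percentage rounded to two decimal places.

Ex-post: (1 + 0.0202)/(1 + 0.0530) − 1 = -3.1149%
So the realized real rate is -3.11%.

-3.11%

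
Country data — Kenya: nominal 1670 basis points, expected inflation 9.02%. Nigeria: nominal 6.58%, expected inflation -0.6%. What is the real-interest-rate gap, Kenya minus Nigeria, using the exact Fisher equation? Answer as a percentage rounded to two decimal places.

-0.18%

Kenya: (1 + 0.1670)/(1 + 0.0902) − 1 = 7.0446%
Nigeria: (1 + 0.0658)/(1 − 0.0060) − 1 = 7.2233%
Differential = 7.0446% − 7.2233% = -0.1788% → -0.18%.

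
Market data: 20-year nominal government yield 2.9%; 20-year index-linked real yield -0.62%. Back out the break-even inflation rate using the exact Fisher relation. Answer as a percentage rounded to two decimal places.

(1 + π) = (1 + i)/(1 + r) = 1.02900 / 0.99380 = 1.035420
Break-even inflation = 1.035420 − 1 → 3.54%.

3.54%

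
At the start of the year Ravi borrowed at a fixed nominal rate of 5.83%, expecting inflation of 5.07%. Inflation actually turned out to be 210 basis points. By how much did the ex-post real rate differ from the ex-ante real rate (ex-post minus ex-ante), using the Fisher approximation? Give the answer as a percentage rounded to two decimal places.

Ex-ante: 5.83% − 5.07% = 0.760%
Ex-post: 5.83% − 2.1% = 3.730%
Difference (ex-post − ex-ante) = 2.9700% → 2.97%.

2.97%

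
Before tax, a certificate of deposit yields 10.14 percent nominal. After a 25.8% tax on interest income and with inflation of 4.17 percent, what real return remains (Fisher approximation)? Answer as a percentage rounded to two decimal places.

After-tax nominal return = 10.14% × (1 − 0.258) = 7.52388%.
r ≈ 7.52388% − 4.17% → 3.35%.

3.35%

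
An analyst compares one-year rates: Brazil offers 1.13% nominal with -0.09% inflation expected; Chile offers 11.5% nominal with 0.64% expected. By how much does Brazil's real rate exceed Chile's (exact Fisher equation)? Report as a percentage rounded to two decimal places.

Brazil: (1 + 0.0113)/(1 − 0.0009) − 1 = 1.2211%
Chile: (1 + 0.1150)/(1 + 0.0064) − 1 = 10.7909%
Differential = 1.2211% − 10.7909% = -9.5698% → -9.57%.

-9.57%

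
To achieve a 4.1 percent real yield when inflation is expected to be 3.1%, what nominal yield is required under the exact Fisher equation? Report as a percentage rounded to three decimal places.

7.327%

(1 + i) = (1 + r)(1 + π) = 1.04100 × 1.03100 = 1.073271
i = 1.073271 − 1, so the required nominal rate is 7.327%.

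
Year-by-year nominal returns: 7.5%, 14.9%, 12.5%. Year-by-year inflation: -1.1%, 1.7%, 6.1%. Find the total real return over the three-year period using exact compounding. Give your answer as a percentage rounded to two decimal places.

30.21%

Compound the nominal returns: 1.0750 × 1.1490 × 1.1250 = 1.389572.
Compound inflation: 0.9890 × 1.0170 × 1.0610 = 1.067168.
Deflate: 1.389572 / 1.067168 = 1.302112.
Total real return = 1.302112 − 1 → 30.21%.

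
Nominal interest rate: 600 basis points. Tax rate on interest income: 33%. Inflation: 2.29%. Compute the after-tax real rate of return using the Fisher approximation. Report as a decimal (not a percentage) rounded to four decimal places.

After-tax nominal return = 6% × (1 − 0.33) = 4.0200%.
r ≈ 4.0200% − 2.29% → 0.0173.

0.0173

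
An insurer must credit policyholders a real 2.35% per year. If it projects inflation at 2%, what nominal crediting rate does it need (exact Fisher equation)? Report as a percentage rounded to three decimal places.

4.397%

(1 + i) = (1 + r)(1 + π) = 1.02350 × 1.02000 = 1.04397
i = 1.04397 − 1, so the required nominal rate is 4.397%.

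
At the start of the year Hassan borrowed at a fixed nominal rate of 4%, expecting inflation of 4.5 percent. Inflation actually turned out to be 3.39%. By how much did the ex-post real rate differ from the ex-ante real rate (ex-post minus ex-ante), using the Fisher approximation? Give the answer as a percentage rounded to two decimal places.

1.11%

Ex-ante: 4% − 4.5% = -0.500%
Ex-post: 4% − 3.39% = 0.610%
Difference (ex-post − ex-ante) = 1.1100% → 1.11%.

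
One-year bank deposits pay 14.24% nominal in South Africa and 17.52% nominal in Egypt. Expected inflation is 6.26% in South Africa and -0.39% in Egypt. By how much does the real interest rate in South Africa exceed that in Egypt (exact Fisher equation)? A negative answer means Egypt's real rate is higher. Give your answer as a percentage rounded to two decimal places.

South Africa: (1 + 0.1424)/(1 + 0.0626) − 1 = 7.5099%
Egypt: (1 + 0.1752)/(1 − 0.0039) − 1 = 17.9801%
Differential = 7.5099% − 17.9801% = -10.4702% → -10.47%.

-10.47%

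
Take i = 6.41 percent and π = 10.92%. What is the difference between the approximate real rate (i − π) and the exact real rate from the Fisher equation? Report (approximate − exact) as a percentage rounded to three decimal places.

-0.444%

Approximate: r ≈ 6.410% − 10.920% = -4.5100%
Exact: (1 + 0.0641)/(1 + 0.1092) − 1 = -4.0660%
Error = -4.5100% − (-4.0660%) = -0.4440% → -0.444%.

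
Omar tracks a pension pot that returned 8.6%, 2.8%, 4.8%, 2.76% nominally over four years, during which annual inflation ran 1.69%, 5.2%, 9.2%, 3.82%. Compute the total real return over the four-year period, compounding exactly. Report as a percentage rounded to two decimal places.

Nominal growth factor = 1.0860 × 1.0280 × 1.0480 × 1.0276 = 1.202287
Price-level growth factor = 1.0169 × 1.0520 × 1.0920 × 1.0382 = 1.212824
Real growth factor = 1.202287 / 1.212824 = 0.991313
Total real return = 0.991313 − 1 → -0.87%.

-0.87%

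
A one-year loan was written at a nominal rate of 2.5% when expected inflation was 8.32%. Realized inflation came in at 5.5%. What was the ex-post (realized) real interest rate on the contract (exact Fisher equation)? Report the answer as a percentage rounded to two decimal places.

Ex-post: (1 + 0.0250)/(1 + 0.0550) − 1 = -2.8436%
So the realized real rate is -2.84%.

-2.84%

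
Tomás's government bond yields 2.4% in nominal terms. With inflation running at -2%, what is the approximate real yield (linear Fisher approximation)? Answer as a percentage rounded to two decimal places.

r ≈ i − π = 2.4% − (-2%) = 4.40%.

4.40%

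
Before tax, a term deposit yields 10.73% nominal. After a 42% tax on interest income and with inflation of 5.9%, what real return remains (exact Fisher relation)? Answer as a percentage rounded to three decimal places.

0.305%

After-tax nominal return = 10.73% × (1 − 0.42) = 6.2234%.
1 + r = 1.062234 / 1.05900 = 1.003054
After-tax real rate = 1.003054 − 1 → 0.305%.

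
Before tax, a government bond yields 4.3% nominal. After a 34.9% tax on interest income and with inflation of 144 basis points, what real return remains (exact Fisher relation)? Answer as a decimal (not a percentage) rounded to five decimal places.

After-tax nominal return = 4.3% × (1 − 0.349) = 2.7993%.
1 + r = 1.027993 / 1.01440 = 1.013400
After-tax real rate = 1.013400 − 1 → 0.01340.

0.01340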